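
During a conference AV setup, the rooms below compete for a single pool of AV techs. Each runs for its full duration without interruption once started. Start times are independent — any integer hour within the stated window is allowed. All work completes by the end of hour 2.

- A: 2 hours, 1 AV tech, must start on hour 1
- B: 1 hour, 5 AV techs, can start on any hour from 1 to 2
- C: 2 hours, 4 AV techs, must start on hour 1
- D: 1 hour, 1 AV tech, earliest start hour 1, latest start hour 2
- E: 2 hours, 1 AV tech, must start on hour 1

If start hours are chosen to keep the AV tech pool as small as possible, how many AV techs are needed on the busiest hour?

Early-start (A@1, B@1, C@1, D@1, E@1) gives peak 12: h1:12  h2:6.
Shift D→2.
Schedule A@1, B@1, C@1, D@2, E@1: h1:11  h2:7 — peak 11.
No arrangement of the 4 feasible schedules does better.

11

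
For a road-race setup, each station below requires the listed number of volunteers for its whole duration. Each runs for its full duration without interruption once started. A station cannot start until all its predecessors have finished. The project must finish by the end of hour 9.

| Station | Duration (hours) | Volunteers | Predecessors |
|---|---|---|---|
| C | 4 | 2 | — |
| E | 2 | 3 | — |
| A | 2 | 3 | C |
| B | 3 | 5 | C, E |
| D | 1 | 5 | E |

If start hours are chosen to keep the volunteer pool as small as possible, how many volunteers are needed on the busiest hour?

Early-start (C@1, E@1, A@5, B@5, D@3) gives peak 8: h1:5  h2:5  h3:7  h4:2  h5:8  h6:8  h7:5  h8:0  h9:0.
Shift B→7.
Schedule C@1, E@1, A@5, B@7, D@3: h1:5  h2:5  h3:7  h4:2  h5:3  h6:3  h7:5  h8:5  h9:5 — peak 7.

7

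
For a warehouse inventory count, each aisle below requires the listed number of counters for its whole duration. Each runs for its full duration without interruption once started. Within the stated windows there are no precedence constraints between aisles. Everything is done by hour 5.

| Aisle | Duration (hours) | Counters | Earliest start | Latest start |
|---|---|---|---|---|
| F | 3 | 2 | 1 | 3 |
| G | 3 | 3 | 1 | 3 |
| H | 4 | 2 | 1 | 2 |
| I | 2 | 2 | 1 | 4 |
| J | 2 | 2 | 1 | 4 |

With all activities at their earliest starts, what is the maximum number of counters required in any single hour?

Early-start schedule: F@1, G@1, H@1, I@1, J@1.
Load per hour: hour 1: 11, hour 2: 11, hour 3: 7, hour 4: 2, hour 5: 0.
Peak is 11.

11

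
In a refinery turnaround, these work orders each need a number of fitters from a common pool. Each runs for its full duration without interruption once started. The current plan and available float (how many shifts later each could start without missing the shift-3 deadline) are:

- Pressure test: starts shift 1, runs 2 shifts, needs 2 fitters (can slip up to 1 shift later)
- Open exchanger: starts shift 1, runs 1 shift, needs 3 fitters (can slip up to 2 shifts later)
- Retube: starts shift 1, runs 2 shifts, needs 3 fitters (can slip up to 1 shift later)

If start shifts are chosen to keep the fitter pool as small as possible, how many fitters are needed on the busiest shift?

5

Early-start (Pressure test@1, Open exchanger@1, Retube@1) gives peak 8: s1:8  s2:5  s3:0.
Shift Retube→2.
Schedule Pressure test@1, Open exchanger@1, Retube@2: s1:5  s2:5  s3:3 — peak 5.
Total fitter-shifts = 13 over 3 shifts ⇒ peak ≥ ⌈13/3⌉ = 5, so 5 is optimal.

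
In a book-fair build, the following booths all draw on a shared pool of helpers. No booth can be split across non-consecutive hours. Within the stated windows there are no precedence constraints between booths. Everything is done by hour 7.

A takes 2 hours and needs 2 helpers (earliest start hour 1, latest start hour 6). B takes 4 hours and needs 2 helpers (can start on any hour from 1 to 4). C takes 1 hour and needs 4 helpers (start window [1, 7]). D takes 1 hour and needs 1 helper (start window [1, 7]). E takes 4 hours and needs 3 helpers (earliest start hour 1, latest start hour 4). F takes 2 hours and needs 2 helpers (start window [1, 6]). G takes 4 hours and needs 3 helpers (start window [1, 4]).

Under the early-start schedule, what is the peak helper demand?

17

Early-start schedule: A@1, B@1, C@1, D@1, E@1, F@1, G@1.
Load per hour: hour 1: 17, hour 2: 12, hour 3: 8, hour 4: 8, hour 5: 0, hour 6: 0, hour 7: 0.
Peak is 17.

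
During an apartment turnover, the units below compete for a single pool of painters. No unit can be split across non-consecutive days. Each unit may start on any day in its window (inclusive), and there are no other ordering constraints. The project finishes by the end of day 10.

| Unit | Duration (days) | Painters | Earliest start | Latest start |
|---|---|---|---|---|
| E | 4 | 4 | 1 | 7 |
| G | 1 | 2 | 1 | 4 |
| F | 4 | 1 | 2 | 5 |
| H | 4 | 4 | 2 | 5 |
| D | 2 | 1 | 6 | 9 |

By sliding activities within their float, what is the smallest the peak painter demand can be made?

5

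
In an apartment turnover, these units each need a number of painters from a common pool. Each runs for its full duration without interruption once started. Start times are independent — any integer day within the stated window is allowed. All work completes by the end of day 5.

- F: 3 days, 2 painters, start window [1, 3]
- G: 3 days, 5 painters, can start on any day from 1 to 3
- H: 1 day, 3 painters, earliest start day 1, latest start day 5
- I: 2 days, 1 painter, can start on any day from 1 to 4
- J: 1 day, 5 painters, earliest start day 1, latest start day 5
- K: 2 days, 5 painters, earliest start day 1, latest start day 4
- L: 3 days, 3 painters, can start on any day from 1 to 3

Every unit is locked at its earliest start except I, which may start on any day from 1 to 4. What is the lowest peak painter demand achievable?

I@1: d1:24  d2:16  d3:10  d4:0  d5:0 → peak 24
I@2: d1:23  d2:16  d3:11  d4:0  d5:0 → peak 23
I@3: d1:23  d2:15  d3:11  d4:1  d5:0 → peak 23
I@4: d1:23  d2:15  d3:10  d4:1  d5:1 → peak 23
Best is I@2, peak 23.

23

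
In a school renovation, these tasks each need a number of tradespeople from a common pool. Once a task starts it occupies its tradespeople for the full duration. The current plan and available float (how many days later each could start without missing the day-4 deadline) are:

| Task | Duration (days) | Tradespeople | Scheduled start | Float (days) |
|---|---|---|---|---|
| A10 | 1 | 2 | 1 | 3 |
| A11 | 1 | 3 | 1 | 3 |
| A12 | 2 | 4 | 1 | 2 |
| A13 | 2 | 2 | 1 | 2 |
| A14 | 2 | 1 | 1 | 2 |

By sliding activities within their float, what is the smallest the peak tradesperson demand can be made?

Early-start (A10@1, A11@1, A12@1, A13@1, A14@1) gives peak 12: d1:12  d2:7  d3:0  d4:0.
Shift A11→2, A12→3, A14→3.
Schedule A10@1, A11@2, A12@3, A13@1, A14@3: d1:4  d2:5  d3:5  d4:5 — peak 5.
Total tradesperson-days = 19 over 4 days ⇒ peak ≥ ⌈19/4⌉ = 5, so 5 is optimal.

5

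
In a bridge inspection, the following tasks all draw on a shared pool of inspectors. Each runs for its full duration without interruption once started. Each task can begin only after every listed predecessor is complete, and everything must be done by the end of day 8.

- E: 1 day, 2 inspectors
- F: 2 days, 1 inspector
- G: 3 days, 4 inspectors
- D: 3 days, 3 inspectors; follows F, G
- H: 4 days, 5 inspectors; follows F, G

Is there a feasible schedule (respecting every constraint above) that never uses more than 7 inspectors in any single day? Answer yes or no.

no

The minimum achievable peak is 8; 7 < 8, so no feasible schedule stays within the cap.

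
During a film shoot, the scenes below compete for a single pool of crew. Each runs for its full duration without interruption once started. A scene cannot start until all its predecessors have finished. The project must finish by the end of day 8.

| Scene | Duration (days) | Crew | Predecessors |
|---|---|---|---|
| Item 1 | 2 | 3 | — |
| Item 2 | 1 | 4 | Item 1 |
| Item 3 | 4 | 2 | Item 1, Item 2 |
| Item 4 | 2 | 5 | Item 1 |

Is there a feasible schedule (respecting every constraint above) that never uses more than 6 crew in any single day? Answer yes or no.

no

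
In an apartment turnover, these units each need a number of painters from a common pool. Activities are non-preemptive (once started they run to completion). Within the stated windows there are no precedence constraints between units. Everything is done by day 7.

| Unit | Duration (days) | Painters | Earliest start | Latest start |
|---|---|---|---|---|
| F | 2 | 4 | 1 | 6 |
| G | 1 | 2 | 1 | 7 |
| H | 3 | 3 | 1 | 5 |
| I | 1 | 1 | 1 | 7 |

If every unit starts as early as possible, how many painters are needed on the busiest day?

10

Early-start schedule: F@1, G@1, H@1, I@1.
Load per day: day 1: 10, day 2: 7, day 3: 3, day 4: 0, day 5: 0, day 6: 0, day 7: 0.
Peak is 10.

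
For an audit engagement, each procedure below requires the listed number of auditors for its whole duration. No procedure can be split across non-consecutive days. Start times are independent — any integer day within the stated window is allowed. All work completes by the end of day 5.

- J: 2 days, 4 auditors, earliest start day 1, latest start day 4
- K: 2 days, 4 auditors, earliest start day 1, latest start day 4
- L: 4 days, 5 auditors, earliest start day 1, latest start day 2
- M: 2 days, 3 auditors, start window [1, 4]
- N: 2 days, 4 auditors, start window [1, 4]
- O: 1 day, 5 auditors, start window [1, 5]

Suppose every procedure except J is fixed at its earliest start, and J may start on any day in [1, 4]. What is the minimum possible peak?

21

J@1: d1:25  d2:20  d3:5  d4:5  d5:0 → peak 25
J@2: d1:21  d2:20  d3:9  d4:5  d5:0 → peak 21
J@3: d1:21  d2:16  d3:9  d4:9  d5:0 → peak 21
J@4: d1:21  d2:16  d3:5  d4:9  d5:4 → peak 21
Best is J@2, peak 21.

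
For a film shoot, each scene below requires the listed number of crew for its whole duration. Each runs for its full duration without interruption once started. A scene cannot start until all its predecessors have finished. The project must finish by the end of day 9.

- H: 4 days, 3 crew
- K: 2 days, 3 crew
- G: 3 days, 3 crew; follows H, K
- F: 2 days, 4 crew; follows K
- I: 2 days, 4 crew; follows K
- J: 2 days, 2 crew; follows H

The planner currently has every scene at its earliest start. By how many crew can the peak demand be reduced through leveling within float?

Early-start peak: d1:6  d2:6  d3:11  d4:11  d5:5  d6:5  d7:3  d8:0  d9:0 ⇒ 11.
Leveled (H@1, K@1, G@5, F@3, I@5, J@7): d1:6  d2:6  d3:7  d4:7  d5:7  d6:7  d7:5  d8:2  d9:0 ⇒ 7.
Reduction 11 − 7 = 4.

4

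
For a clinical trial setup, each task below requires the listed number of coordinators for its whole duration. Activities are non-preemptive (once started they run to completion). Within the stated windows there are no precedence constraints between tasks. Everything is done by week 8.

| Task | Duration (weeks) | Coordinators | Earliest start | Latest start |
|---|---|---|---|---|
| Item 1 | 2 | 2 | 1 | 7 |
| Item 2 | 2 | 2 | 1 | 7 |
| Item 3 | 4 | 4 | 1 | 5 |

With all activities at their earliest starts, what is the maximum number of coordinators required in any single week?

Early-start schedule: Item 1@1, Item 2@1, Item 3@1.
Load per week: week 1: 8, week 2: 8, week 3: 4, week 4: 4, week 5: 0, week 6: 0, week 7: 0, week 8: 0.
Peak is 8.

8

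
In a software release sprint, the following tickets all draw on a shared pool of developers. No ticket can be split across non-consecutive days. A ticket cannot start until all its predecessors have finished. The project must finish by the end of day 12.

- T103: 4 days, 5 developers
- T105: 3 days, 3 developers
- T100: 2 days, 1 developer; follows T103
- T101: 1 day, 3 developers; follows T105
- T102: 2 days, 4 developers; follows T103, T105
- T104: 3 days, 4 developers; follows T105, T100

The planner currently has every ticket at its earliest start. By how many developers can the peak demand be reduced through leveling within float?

Early-start peak: d1:8  d2:8  d3:8  d4:8  d5:5  d6:5  d7:4  d8:4  d9:4  d10:0  d11:0  d12:0 ⇒ 8.
Leveled (T103@1, T105@5, T100@5, T101@8, T102@8, T104@10): d1:5  d2:5  d3:5  d4:5  d5:4  d6:4  d7:3  d8:7  d9:4  d10:4  d11:4  d12:4 ⇒ 7.
Reduction 8 − 7 = 1.

1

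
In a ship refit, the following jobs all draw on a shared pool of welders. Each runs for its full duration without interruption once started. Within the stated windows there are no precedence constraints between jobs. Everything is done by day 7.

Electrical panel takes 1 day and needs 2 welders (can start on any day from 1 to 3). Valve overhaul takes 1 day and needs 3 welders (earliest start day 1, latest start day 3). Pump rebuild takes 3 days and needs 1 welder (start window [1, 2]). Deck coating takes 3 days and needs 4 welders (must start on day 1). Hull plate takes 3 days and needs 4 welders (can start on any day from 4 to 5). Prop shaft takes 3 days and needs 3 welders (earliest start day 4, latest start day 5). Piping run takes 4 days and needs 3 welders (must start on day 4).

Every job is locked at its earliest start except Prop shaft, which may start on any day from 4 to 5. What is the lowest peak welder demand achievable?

10

Prop shaft@4: d1:10  d2:5  d3:5  d4:10  d5:10  d6:10  d7:3 → peak 10
Prop shaft@5: d1:10  d2:5  d3:5  d4:7  d5:10  d6:10  d7:6 → peak 10
Best is Prop shaft@4, peak 10.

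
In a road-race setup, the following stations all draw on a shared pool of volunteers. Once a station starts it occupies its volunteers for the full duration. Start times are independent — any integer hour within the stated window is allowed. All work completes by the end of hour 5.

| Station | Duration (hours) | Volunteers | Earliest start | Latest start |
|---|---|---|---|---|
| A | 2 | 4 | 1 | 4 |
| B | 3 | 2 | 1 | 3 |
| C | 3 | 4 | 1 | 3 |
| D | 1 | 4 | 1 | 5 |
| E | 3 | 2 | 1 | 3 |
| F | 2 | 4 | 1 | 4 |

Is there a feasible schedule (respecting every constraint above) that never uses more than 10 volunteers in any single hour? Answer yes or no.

yes

Schedule A@1, B@1, C@1, D@4, E@3, F@4: h1:10  h2:10  h3:8  h4:10  h5:6 — peak 10 ≤ 10.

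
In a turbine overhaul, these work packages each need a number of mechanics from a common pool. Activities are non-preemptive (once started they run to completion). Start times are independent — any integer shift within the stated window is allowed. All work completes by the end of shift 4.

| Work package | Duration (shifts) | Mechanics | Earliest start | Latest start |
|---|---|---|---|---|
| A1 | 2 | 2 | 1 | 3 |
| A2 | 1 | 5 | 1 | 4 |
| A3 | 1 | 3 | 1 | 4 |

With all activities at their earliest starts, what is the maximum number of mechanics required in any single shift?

Early-start schedule: A1@1, A2@1, A3@1.
Load per shift: shift 1: 10, shift 2: 2, shift 3: 0, shift 4: 0.
Peak is 10.

10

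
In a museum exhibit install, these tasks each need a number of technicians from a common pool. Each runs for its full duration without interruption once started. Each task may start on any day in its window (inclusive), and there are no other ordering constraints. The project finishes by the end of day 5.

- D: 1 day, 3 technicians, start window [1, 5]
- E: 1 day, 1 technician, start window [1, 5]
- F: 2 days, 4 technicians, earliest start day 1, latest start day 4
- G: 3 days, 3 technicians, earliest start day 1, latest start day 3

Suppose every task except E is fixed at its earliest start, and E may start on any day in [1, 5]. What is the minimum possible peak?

E@1: d1:11  d2:7  d3:3  d4:0  d5:0 → peak 11
E@2: d1:10  d2:8  d3:3  d4:0  d5:0 → peak 10
E@3: d1:10  d2:7  d3:4  d4:0  d5:0 → peak 10
E@4: d1:10  d2:7  d3:3  d4:1  d5:0 → peak 10
E@5: d1:10  d2:7  d3:3  d4:0  d5:1 → peak 10
Best is E@2, peak 10.

10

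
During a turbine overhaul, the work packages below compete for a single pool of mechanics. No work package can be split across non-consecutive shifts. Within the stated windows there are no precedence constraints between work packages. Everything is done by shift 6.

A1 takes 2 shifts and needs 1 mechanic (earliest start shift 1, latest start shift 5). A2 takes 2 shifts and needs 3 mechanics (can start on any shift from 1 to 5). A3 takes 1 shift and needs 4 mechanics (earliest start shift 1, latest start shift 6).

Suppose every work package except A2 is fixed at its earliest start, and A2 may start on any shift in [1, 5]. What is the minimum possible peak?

5

A2@1: s1:8  s2:4  s3:0  s4:0  s5:0  s6:0 → peak 8
A2@2: s1:5  s2:4  s3:3  s4:0  s5:0  s6:0 → peak 5
A2@3: s1:5  s2:1  s3:3  s4:3  s5:0  s6:0 → peak 5
A2@4: s1:5  s2:1  s3:0  s4:3  s5:3  s6:0 → peak 5
A2@5: s1:5  s2:1  s3:0  s4:0  s5:3  s6:3 → peak 5
Best is A2@2, peak 5.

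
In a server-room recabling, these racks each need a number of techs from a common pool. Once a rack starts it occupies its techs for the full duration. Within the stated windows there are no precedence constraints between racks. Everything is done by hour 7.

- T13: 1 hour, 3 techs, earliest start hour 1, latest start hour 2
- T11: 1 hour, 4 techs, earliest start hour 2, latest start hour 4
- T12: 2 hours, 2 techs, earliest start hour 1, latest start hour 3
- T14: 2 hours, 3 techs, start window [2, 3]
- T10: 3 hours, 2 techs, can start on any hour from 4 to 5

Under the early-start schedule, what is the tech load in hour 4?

2

At early start, hour 4 has: T10.
Demand: 2 = 2.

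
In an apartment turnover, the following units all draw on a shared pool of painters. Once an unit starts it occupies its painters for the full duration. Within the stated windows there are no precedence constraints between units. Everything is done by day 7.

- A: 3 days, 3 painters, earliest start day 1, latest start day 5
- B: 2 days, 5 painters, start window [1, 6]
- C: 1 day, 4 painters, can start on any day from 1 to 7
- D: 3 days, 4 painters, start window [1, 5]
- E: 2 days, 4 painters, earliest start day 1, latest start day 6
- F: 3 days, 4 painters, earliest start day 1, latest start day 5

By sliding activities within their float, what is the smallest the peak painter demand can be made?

8

Early-start (A@1, B@1, C@1, D@1, E@1, F@1) gives peak 24: d1:24  d2:20  d3:11  d4:0  d5:0  d6:0  d7:0.
Shift C→4, D→3, E→6, F→5.
Schedule A@1, B@1, C@4, D@3, E@6, F@5: d1:8  d2:8  d3:7  d4:8  d5:8  d6:8  d7:8 — peak 8.
Total painter-days = 55 over 7 days ⇒ peak ≥ ⌈55/7⌉ = 8, so 8 is optimal.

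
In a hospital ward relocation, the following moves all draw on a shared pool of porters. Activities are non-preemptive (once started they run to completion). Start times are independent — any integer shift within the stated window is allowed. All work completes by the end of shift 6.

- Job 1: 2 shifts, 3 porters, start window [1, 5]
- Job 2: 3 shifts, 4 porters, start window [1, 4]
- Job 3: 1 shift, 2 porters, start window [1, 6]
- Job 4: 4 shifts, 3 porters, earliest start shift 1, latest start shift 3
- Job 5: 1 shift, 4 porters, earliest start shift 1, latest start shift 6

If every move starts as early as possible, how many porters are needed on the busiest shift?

Early-start schedule: Job 1@1, Job 2@1, Job 3@1, Job 4@1, Job 5@1.
Load per shift: shift 1: 16, shift 2: 10, shift 3: 7, shift 4: 3, shift 5: 0, shift 6: 0.
Peak is 16.

16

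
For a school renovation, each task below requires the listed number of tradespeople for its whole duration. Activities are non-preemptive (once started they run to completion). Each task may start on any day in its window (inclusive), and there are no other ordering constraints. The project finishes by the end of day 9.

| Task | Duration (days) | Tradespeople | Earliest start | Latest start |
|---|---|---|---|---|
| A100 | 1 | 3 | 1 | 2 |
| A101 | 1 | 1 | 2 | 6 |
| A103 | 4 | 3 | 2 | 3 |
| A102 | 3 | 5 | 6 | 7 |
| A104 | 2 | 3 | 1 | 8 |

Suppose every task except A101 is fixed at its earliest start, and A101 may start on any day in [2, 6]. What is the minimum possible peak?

A101@2: d1:6  d2:7  d3:3  d4:3  d5:3  d6:5  d7:5  d8:5  d9:0 → peak 7
A101@3: d1:6  d2:6  d3:4  d4:3  d5:3  d6:5  d7:5  d8:5  d9:0 → peak 6
A101@4: d1:6  d2:6  d3:3  d4:4  d5:3  d6:5  d7:5  d8:5  d9:0 → peak 6
A101@5: d1:6  d2:6  d3:3  d4:3  d5:4  d6:5  d7:5  d8:5  d9:0 → peak 6
A101@6: d1:6  d2:6  d3:3  d4:3  d5:3  d6:6  d7:5  d8:5  d9:0 → peak 6
Best is A101@3, peak 6.

6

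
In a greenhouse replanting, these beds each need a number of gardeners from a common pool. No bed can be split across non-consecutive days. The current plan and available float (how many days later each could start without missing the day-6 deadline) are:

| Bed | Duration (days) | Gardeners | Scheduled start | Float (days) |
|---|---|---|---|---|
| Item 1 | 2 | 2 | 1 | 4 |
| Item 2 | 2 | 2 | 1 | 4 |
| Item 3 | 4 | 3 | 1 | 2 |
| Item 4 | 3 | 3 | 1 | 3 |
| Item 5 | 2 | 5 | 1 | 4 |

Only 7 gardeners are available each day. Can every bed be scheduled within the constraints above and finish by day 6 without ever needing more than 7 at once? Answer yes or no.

The minimum achievable peak is 8; 7 < 8, so no feasible schedule stays within the cap.

no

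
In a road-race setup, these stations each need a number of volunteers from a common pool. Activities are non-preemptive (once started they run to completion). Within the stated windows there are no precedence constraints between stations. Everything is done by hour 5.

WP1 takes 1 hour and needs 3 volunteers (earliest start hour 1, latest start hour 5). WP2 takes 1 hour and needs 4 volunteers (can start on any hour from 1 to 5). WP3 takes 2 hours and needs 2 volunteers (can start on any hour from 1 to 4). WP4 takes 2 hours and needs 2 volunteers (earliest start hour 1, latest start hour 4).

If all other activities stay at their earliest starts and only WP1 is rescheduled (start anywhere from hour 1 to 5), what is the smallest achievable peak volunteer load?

WP1@1: h1:11  h2:4  h3:0  h4:0  h5:0 → peak 11
WP1@2: h1:8  h2:7  h3:0  h4:0  h5:0 → peak 8
WP1@3: h1:8  h2:4  h3:3  h4:0  h5:0 → peak 8
WP1@4: h1:8  h2:4  h3:0  h4:3  h5:0 → peak 8
WP1@5: h1:8  h2:4  h3:0  h4:0  h5:3 → peak 8
Best is WP1@2, peak 8.

8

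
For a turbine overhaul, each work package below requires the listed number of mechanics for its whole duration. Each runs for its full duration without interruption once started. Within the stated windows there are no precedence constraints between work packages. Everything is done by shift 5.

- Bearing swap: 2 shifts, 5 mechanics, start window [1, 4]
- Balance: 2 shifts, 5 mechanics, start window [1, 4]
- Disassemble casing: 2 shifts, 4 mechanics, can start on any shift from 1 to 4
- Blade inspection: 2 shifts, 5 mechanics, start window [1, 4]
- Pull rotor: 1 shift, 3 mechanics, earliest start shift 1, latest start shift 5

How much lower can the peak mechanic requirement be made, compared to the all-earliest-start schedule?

Early-start peak: s1:22  s2:19  s3:0  s4:0  s5:0 ⇒ 22.
Leveled (Bearing swap@1, Balance@1, Disassemble casing@3, Blade inspection@3, Pull rotor@5): s1:10  s2:10  s3:9  s4:9  s5:3 ⇒ 10.
Reduction 22 − 10 = 12.

12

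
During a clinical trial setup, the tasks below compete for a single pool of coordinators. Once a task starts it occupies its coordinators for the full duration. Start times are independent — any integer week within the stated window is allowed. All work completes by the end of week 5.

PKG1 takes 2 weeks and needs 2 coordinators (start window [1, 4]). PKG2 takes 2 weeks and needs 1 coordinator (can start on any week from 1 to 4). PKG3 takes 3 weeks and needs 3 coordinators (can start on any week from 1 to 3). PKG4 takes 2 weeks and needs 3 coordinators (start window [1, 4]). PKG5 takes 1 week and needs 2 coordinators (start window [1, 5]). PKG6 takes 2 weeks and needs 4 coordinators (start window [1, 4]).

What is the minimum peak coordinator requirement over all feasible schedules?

Early-start (PKG1@1, PKG2@1, PKG3@1, PKG4@1, PKG5@1, PKG6@1) gives peak 15: w1:15  w2:13  w3:3  w4:0  w5:0.
Shift PKG4→3, PKG5→5, PKG6→4.
Schedule PKG1@1, PKG2@1, PKG3@1, PKG4@3, PKG5@5, PKG6@4: w1:6  w2:6  w3:6  w4:7  w5:6 — peak 7.
Total coordinator-weeks = 31 over 5 weeks ⇒ peak ≥ ⌈31/5⌉ = 7, so 7 is optimal.

7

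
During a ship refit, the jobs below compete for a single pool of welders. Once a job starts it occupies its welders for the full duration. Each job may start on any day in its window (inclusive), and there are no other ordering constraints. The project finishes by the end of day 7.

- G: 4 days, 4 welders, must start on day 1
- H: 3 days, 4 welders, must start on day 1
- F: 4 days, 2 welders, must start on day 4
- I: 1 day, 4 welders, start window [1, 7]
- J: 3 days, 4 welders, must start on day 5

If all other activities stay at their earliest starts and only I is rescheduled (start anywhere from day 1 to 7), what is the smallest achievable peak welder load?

I@1: d1:12  d2:8  d3:8  d4:6  d5:6  d6:6  d7:6 → peak 12
I@2: d1:8  d2:12  d3:8  d4:6  d5:6  d6:6  d7:6 → peak 12
I@3: d1:8  d2:8  d3:12  d4:6  d5:6  d6:6  d7:6 → peak 12
I@4: d1:8  d2:8  d3:8  d4:10  d5:6  d6:6  d7:6 → peak 10
I@5: d1:8  d2:8  d3:8  d4:6  d5:10  d6:6  d7:6 → peak 10
I@6: d1:8  d2:8  d3:8  d4:6  d5:6  d6:10  d7:6 → peak 10
I@7: d1:8  d2:8  d3:8  d4:6  d5:6  d6:6  d7:10 → peak 10
Best is I@4, peak 10.

10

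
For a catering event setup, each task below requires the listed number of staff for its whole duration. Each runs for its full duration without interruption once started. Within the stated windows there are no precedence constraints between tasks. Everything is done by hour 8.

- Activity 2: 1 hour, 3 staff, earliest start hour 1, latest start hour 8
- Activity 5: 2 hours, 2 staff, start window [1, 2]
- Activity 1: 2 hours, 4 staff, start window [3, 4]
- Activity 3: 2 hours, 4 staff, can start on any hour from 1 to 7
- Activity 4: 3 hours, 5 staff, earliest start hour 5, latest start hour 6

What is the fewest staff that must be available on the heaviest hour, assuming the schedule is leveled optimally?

Early-start (Activity 2@1, Activity 5@1, Activity 1@3, Activity 3@1, Activity 4@5) gives peak 9: h1:9  h2:6  h3:4  h4:4  h5:5  h6:5  h7:5  h8:0.
Shift Activity 1→4, Activity 3→2, Activity 4→6.
Schedule Activity 2@1, Activity 5@1, Activity 1@4, Activity 3@2, Activity 4@6: h1:5  h2:6  h3:4  h4:4  h5:4  h6:5  h7:5  h8:5 — peak 6.

6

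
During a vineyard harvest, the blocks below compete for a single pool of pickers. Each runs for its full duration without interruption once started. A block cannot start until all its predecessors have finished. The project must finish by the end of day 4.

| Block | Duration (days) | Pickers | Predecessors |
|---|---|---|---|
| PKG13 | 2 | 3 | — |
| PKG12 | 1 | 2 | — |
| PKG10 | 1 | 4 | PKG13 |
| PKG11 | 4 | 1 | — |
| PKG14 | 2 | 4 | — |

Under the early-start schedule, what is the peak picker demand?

10

Early-start schedule: PKG13@1, PKG12@1, PKG10@3, PKG11@1, PKG14@1.
Load per day: day 1: 10, day 2: 8, day 3: 5, day 4: 1.
Peak is 10.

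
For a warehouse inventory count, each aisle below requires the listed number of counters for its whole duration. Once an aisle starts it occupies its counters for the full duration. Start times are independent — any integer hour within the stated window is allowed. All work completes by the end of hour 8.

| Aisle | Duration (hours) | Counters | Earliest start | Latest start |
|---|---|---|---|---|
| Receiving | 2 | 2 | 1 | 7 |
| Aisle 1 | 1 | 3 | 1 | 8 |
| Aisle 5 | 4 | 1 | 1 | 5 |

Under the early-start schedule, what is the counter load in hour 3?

1

At early start, hour 3 has: Aisle 5.
Demand: 1 = 1.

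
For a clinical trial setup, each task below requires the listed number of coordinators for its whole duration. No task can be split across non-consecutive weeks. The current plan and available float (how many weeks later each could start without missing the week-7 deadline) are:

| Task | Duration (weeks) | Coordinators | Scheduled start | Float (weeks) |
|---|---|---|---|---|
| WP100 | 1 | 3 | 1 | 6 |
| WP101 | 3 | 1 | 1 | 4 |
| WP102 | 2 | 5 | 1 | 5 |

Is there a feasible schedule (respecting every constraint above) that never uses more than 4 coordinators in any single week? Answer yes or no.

no

The minimum achievable peak is 5; 4 < 5, so no feasible schedule stays within the cap.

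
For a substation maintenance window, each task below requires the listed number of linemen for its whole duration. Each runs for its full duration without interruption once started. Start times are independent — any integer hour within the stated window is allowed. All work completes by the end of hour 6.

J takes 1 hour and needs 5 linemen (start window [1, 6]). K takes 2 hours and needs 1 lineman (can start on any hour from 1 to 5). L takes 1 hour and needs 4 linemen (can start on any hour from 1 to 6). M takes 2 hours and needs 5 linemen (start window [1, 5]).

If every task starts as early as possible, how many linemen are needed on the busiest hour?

Early-start schedule: J@1, K@1, L@1, M@1.
Load per hour: hour 1: 15, hour 2: 6, hour 3: 0, hour 4: 0, hour 5: 0, hour 6: 0.
Peak is 15.

15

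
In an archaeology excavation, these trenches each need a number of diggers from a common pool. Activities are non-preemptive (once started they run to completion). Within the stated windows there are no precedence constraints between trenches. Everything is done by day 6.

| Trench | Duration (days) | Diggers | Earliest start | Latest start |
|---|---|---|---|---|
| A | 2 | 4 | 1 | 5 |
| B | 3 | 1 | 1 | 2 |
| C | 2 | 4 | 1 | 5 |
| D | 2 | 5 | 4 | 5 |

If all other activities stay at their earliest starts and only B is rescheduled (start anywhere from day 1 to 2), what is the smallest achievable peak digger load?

9

B@1: d1:9  d2:9  d3:1  d4:5  d5:5  d6:0 → peak 9
B@2: d1:8  d2:9  d3:1  d4:6  d5:5  d6:0 → peak 9
Best is B@1, peak 9.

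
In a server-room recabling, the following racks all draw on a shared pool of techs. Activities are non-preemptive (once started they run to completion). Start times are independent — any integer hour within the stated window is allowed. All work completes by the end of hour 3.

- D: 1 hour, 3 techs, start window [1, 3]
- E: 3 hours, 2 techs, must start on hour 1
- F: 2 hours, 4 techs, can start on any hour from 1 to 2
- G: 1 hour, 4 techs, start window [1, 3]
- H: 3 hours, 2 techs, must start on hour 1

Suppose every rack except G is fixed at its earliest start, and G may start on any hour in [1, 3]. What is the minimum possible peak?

G@1: h1:15  h2:8  h3:4 → peak 15
G@2: h1:11  h2:12  h3:4 → peak 12
G@3: h1:11  h2:8  h3:8 → peak 11
Best is G@3, peak 11.

11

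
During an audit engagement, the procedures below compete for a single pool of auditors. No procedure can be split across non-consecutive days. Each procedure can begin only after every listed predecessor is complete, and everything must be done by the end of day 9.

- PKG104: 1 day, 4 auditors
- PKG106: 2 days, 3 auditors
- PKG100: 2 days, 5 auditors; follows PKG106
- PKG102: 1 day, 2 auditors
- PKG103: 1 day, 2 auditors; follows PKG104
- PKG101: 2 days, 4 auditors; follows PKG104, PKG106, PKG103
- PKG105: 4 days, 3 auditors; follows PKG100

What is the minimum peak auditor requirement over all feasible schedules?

7

Early-start (PKG104@1, PKG106@1, PKG100@3, PKG102@1, PKG103@2, PKG101@3, PKG105@5) gives peak 9: d1:9  d2:5  d3:9  d4:9  d5:3  d6:3  d7:3  d8:3  d9:0.
Shift PKG102→2, PKG101→5.
Schedule PKG104@1, PKG106@1, PKG100@3, PKG102@2, PKG103@2, PKG101@5, PKG105@5: d1:7  d2:7  d3:5  d4:5  d5:7  d6:7  d7:3  d8:3  d9:0 — peak 7.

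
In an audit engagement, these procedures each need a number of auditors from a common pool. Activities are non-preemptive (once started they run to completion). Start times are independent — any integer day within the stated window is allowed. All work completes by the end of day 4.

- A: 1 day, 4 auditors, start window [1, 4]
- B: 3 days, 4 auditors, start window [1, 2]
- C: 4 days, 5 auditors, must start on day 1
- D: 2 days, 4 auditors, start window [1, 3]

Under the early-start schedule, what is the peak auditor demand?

Early-start schedule: A@1, B@1, C@1, D@1.
Load per day: day 1: 17, day 2: 13, day 3: 9, day 4: 5.
Peak is 17.

17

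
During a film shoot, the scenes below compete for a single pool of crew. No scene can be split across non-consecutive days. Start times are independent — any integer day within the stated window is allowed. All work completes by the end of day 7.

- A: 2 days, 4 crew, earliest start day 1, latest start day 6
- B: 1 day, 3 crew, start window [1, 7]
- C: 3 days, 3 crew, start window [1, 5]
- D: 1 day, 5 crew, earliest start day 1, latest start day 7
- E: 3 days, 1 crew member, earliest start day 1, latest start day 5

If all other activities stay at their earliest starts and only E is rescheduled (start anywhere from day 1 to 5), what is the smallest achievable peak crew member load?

E@1: d1:16  d2:8  d3:4  d4:0  d5:0  d6:0  d7:0 → peak 16
E@2: d1:15  d2:8  d3:4  d4:1  d5:0  d6:0  d7:0 → peak 15
E@3: d1:15  d2:7  d3:4  d4:1  d5:1  d6:0  d7:0 → peak 15
E@4: d1:15  d2:7  d3:3  d4:1  d5:1  d6:1  d7:0 → peak 15
E@5: d1:15  d2:7  d3:3  d4:0  d5:1  d6:1  d7:1 → peak 15
Best is E@2, peak 15.

15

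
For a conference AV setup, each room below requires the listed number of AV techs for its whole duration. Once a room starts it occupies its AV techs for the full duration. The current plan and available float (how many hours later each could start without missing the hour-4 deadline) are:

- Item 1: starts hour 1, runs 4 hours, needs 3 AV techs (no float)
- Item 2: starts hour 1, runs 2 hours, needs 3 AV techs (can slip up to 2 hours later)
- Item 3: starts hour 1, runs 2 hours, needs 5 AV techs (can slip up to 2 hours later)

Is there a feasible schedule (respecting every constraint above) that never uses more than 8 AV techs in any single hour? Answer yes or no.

yes

Schedule Item 1@1, Item 2@1, Item 3@3: h1:6  h2:6  h3:8  h4:8 — peak 8 ≤ 8.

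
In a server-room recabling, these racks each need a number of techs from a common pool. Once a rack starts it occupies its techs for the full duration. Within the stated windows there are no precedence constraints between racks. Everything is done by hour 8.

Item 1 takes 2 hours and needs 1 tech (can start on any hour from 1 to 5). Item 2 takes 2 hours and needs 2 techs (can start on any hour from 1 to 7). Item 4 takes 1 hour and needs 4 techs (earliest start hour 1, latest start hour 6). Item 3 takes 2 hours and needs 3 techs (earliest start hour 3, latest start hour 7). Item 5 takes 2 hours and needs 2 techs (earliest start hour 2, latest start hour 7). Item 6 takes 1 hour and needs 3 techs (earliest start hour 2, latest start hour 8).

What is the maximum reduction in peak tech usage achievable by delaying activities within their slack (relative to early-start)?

4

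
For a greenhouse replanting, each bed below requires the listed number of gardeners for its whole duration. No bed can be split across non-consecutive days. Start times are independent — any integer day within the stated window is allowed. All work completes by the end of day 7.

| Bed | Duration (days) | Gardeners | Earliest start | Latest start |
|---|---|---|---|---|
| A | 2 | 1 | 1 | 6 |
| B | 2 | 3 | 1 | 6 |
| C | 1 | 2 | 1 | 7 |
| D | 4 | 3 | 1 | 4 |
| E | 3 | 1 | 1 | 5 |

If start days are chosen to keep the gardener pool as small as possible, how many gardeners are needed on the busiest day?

Early-start (A@1, B@1, C@1, D@1, E@1) gives peak 10: d1:10  d2:8  d3:4  d4:3  d5:0  d6:0  d7:0.
Shift C→3, D→4, E→3.
Schedule A@1, B@1, C@3, D@4, E@3: d1:4  d2:4  d3:3  d4:4  d5:4  d6:3  d7:3 — peak 4.
Total gardener-days = 25 over 7 days ⇒ peak ≥ ⌈25/7⌉ = 4, so 4 is optimal.

4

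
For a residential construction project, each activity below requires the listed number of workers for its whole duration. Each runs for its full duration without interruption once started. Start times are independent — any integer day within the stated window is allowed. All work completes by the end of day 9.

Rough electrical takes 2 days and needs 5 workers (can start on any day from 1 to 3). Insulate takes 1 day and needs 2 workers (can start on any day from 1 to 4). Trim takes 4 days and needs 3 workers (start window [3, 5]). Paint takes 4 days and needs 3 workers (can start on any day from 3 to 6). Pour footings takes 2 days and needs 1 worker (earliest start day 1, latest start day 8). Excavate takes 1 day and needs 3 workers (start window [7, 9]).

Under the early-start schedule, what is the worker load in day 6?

At early start, day 6 has: Trim, Paint.
Demand: 3 + 3 = 6.

6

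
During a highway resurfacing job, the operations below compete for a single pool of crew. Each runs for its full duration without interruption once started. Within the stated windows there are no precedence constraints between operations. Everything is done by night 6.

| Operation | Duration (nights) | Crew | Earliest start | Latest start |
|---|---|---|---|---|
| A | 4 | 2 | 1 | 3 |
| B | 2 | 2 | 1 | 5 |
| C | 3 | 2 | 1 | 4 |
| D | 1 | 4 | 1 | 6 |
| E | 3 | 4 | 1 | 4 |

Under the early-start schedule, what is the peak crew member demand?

Early-start schedule: A@1, B@1, C@1, D@1, E@1.
Load per night: night 1: 14, night 2: 10, night 3: 8, night 4: 2, night 5: 0, night 6: 0.
Peak is 14.

14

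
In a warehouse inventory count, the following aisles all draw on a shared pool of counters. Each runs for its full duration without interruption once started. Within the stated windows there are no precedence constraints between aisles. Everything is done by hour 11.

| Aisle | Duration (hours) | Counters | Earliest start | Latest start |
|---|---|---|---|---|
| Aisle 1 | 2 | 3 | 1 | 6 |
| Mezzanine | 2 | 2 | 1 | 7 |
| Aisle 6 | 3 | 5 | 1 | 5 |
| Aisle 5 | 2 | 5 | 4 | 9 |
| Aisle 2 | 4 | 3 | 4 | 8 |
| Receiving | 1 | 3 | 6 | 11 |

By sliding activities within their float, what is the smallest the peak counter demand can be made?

Early-start (Aisle 1@1, Mezzanine@1, Aisle 6@1, Aisle 5@4, Aisle 2@4, Receiving@6) gives peak 10: h1:10  h2:10  h3:5  h4:8  h5:8  h6:6  h7:3  h8:0  h9:0  h10:0  h11:0.
Shift Aisle 6→3, Aisle 5→6, Aisle 2→8, Receiving→8.
Schedule Aisle 1@1, Mezzanine@1, Aisle 6@3, Aisle 5@6, Aisle 2@8, Receiving@8: h1:5  h2:5  h3:5  h4:5  h5:5  h6:5  h7:5  h8:6  h9:3  h10:3  h11:3 — peak 6.

6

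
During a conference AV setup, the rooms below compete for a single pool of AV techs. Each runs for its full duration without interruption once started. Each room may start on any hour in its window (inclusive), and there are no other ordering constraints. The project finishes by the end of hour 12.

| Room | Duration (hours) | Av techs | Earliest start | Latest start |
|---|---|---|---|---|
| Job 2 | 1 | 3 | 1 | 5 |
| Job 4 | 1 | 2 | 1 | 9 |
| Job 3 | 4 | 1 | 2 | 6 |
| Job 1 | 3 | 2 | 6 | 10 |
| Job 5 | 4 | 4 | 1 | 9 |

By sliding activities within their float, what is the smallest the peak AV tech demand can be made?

4

Early-start (Job 2@1, Job 4@1, Job 3@2, Job 1@6, Job 5@1) gives peak 9: h1:9  h2:5  h3:5  h4:5  h5:1  h6:2  h7:2  h8:2  h9:0  h10:0  h11:0  h12:0.
Shift Job 4→2, Job 5→9.
Schedule Job 2@1, Job 4@2, Job 3@2, Job 1@6, Job 5@9: h1:3  h2:3  h3:1  h4:1  h5:1  h6:2  h7:2  h8:2  h9:4  h10:4  h11:4  h12:4 — peak 4.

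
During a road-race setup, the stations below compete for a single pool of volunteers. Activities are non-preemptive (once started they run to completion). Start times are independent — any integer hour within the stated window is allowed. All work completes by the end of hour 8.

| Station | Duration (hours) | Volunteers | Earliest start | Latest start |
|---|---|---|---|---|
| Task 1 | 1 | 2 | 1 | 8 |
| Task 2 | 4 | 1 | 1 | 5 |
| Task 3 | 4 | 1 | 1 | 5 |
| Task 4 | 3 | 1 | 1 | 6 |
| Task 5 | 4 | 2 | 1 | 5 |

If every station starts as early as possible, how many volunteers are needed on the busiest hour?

7

Early-start schedule: Task 1@1, Task 2@1, Task 3@1, Task 4@1, Task 5@1.
Load per hour: hour 1: 7, hour 2: 5, hour 3: 5, hour 4: 4, hour 5: 0, hour 6: 0, hour 7: 0, hour 8: 0.
Peak is 7.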